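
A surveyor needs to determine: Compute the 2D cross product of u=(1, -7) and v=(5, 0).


u x v = u_x*v_y - u_y*v_x = 1*0 - (-7)*5
= 0 - (-35) = 35

35


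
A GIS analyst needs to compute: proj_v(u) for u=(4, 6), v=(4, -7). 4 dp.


u.v = -26, |v| = sqrt(65) = 8.0623
Scalar projection = u.v / |v| = -26 / sqrt(65) = -3.2249

-3.2249


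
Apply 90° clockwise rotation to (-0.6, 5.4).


90° CW: (x,y) -> (y, -x)
(-0.6,5.4) -> (5.4, 0.6)

(5.4, 0.6)


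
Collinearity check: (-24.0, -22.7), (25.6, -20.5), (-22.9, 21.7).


Cross product: (25.6-(-24))*(21.7-(-22.7)) - ((-20.5)-(-22.7))*((-22.9)-(-24))
= 2199.82

No, not collinear


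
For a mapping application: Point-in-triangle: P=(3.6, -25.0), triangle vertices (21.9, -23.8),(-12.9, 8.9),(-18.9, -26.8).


Cross products: AB x AP = 640.17, BC x BP = 792.45, CA x CP = 5.94
All same sign? yes

Yes, inside


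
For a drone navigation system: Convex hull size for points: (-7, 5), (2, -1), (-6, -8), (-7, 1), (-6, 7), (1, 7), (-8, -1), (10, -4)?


Convex hull vertices (CCW): (-8, -1), (-6, -8), (10, -4), (1, 7), (-6, 7), (-7, 5)
Count = 6

6


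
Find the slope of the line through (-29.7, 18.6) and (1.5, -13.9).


slope = (y2-y1)/(x2-x1) = ((-13.9)-18.6)/(1.5-(-29.7)) = (-32.5)/31.2 = -1.0417

-1.0417


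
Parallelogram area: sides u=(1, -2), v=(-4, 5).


|u x v| = |1*5 - (-2)*(-4)|
= |5 - 8| = 3

3


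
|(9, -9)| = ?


|u| = sqrt(9^2 + (-9)^2) = sqrt(162) = 12.7279

12.7279


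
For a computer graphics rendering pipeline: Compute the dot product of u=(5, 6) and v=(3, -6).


u . v = u_x*v_x + u_y*v_y = 5*3 + 6*(-6)
= 15 + (-36) = -21

-21


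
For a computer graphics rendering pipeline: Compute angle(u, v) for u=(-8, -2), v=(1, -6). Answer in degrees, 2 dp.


u.v = 4, |u| = sqrt(68) = 8.2462, |v| = sqrt(37) = 6.0828
cos(theta) = u.v/(|u||v|) = 4/sqrt(2516) = 0.079745
theta = acos(0.079745) = 85.43 degrees

85.43 degrees


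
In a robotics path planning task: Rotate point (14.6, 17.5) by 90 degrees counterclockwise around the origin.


90° CCW: (x,y) -> (-y, x)
(14.6,17.5) -> (-17.5, 14.6)

(-17.5, 14.6)


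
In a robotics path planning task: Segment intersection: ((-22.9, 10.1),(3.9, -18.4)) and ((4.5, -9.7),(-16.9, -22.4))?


Cross products: d1=-771.7, d2=178.56, d3=250.26, d4=-700
d1*d2 < 0 and d3*d4 < 0? yes

Yes, they intersect


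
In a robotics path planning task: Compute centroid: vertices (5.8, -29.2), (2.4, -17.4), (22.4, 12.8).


Centroid = ((x_A+x_B+x_C)/3, (y_A+y_B+y_C)/3)
= ((5.8+2.4+22.4)/3, ((-29.2)+(-17.4)+12.8)/3)
= (10.2, -11.2667)

(10.2, -11.2667)


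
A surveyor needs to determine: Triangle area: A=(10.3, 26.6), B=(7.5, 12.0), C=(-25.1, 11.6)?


Area = |x_A(y_B-y_C) + x_B(y_C-y_A) + x_C(y_A-y_B)|/2
= |4.12 + (-112.5) + (-366.46)|/2
= 474.84/2 = 237.42

237.42


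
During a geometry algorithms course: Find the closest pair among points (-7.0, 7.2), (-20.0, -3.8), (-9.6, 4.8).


d(P0,P1) = 17.0294, d(P0,P2) = 3.5384, d(P1,P2) = 13.4952
Closest: P0 and P2

Closest pair: (-7.0, 7.2) and (-9.6, 4.8), distance = 3.5384


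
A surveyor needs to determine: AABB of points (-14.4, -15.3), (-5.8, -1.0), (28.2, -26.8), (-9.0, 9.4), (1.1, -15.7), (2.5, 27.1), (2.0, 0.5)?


x range: [-14.4, 28.2]
y range: [-26.8, 27.1]
Bounding box: (-14.4,-26.8) to (28.2,27.1)

(-14.4,-26.8) to (28.2,27.1)


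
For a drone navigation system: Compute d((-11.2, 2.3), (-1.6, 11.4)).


dx=9.6, dy=9.1
d^2 = 9.6^2 + 9.1^2 = 174.97
d = sqrt(174.97) = 13.2276

13.2276


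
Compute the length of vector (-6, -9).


|u| = sqrt((-6)^2 + (-9)^2) = sqrt(117) = 10.8167

10.8167


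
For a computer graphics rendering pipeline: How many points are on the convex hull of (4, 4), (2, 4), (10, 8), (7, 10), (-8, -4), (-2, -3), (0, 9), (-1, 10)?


Convex hull vertices (CCW): (-8, -4), (-2, -3), (10, 8), (7, 10), (-1, 10)
Count = 5

5


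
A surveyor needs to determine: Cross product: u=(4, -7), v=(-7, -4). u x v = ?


u x v = u_x*v_y - u_y*v_x = 4*(-4) - (-7)*(-7)
= (-16) - 49 = -65

-65


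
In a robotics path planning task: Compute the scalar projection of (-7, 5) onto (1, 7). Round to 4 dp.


u.v = 28, |v| = sqrt(50) = 7.0711
Scalar projection = u.v / |v| = 28 / sqrt(50) = 3.9598

3.9598


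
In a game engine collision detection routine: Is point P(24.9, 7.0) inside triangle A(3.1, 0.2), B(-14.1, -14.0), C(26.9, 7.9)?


Cross products: AB x AP = 192.6, BC x BP = 6.9, CA x CP = 6.02
All same sign? yes

Yes, inside


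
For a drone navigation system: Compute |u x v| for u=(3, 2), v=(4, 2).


|u x v| = |3*2 - 2*4|
= |6 - 8| = 2

2


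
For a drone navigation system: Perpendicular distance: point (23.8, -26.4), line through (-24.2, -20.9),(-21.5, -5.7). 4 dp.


|cross product| = 744.45
|line direction| = sqrt(238.33) = 15.4379
Distance = 744.45/sqrt(238.33) = 48.2221

48.2221


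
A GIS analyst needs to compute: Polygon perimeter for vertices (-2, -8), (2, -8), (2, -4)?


Sides: (-2, -8)->(2, -8): sqrt(16) = 4, (2, -8)->(2, -4): sqrt(16) = 4, (2, -4)->(-2, -8): sqrt(32) = 5.656854
Sum = 13.656854
Perimeter = 13.6569

13.6569


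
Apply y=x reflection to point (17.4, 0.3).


Reflection over y=x: (x,y) -> (y,x)
(17.4, 0.3) -> (0.3, 17.4)

(0.3, 17.4)


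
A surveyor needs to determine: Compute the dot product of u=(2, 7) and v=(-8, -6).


u . v = u_x*v_x + u_y*v_y = 2*(-8) + 7*(-6)
= (-16) + (-42) = -58

-58


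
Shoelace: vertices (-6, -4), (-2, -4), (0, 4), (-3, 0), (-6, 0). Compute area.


Shoelace sum: ((-6)*(-4) - (-2)*(-4)) + ((-2)*4 - 0*(-4)) + (0*0 - (-3)*4) + ((-3)*0 - (-6)*0) + ((-6)*(-4) - (-6)*0)
= 44
Area = |44|/2 = 22

22


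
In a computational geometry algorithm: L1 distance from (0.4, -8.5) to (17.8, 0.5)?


|0.4-17.8| + |(-8.5)-0.5| = 17.4 + 9 = 26.4

26.4


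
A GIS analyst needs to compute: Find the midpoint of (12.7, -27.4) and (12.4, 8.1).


M = ((12.7+12.4)/2, ((-27.4)+8.1)/2)
= (12.55, -9.65)

(12.55, -9.65)


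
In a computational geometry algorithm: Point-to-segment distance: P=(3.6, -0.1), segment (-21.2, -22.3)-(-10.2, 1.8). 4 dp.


Project P onto AB: t = 1 (clamped to [0,1])
Closest point on segment: (-10.2, 1.8)
Distance: 13.9302

13.9302


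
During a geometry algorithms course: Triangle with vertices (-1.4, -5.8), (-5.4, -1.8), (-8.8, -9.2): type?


Side lengths squared: AB^2=32, BC^2=66.32, CA^2=66.32
Sorted: [32, 66.32, 66.32]
By sides: Isosceles, By angles: Acute

Isosceles, Acute


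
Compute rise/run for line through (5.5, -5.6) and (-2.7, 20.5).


slope = (y2-y1)/(x2-x1) = (20.5-(-5.6))/((-2.7)-5.5) = 26.1/(-8.2) = -3.1829

-3.1829


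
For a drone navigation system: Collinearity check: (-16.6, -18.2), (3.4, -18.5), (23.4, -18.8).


Cross product: (3.4-(-16.6))*((-18.8)-(-18.2)) - ((-18.5)-(-18.2))*(23.4-(-16.6))
= 0

Yes, collinear


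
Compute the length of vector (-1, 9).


|u| = sqrt((-1)^2 + 9^2) = sqrt(82) = 9.0554

9.0554


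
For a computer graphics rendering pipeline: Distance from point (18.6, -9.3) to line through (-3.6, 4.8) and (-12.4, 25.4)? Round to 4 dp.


|cross product| = 333.24
|line direction| = sqrt(501.8) = 22.4009
Distance = 333.24/sqrt(501.8) = 14.8762

14.8762


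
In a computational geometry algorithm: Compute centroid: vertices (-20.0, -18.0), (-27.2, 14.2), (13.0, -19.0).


Centroid = ((x_A+x_B+x_C)/3, (y_A+y_B+y_C)/3)
= (((-20)+(-27.2)+13)/3, ((-18)+14.2+(-19))/3)
= (-11.4, -7.6)

(-11.4, -7.6)


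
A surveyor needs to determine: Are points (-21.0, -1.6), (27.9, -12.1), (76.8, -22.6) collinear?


Cross product: (27.9-(-21))*((-22.6)-(-1.6)) - ((-12.1)-(-1.6))*(76.8-(-21))
= 0

Yes, collinear


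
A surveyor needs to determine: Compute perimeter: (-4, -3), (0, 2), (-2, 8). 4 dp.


Sides: (-4, -3)->(0, 2): sqrt(41) = 6.403124, (0, 2)->(-2, 8): sqrt(40) = 6.324555, (-2, 8)->(-4, -3): sqrt(125) = 11.18034
Sum = 23.908019
Perimeter = 23.908

23.908


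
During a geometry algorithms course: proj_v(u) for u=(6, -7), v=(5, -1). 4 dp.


u.v = 37, |v| = sqrt(26) = 5.099
Scalar projection = u.v / |v| = 37 / sqrt(26) = 7.2563

7.2563


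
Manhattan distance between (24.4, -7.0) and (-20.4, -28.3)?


|24.4-(-20.4)| + |(-7)-(-28.3)| = 44.8 + 21.3 = 66.1

66.1


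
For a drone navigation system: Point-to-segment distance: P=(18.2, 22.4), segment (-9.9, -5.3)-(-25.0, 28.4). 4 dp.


Project P onto AB: t = 0.3734 (clamped to [0,1])
Closest point on segment: (-15.5381, 7.2829)
Distance: 36.97

36.97


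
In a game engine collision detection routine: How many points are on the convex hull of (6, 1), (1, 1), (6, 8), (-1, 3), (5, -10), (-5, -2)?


Convex hull vertices (CCW): (-5, -2), (5, -10), (6, 1), (6, 8), (-1, 3)
Count = 5

5


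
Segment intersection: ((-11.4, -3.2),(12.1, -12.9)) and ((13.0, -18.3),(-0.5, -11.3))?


Cross products: d1=-33.05, d2=-66.6, d3=-118.17, d4=-84.62
d1*d2 < 0 and d3*d4 < 0? no

No, they don't intersect


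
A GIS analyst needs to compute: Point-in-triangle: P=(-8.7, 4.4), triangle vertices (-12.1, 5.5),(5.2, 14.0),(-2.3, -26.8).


Cross products: AB x AP = -47.93, BC x BP = -495.12, CA x CP = -99.04
All same sign? yes

Yes, inside


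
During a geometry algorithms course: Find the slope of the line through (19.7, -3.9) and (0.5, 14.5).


slope = (y2-y1)/(x2-x1) = (14.5-(-3.9))/(0.5-19.7) = 18.4/(-19.2) = -0.9583

-0.9583


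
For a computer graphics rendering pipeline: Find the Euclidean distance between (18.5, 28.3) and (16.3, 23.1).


dx=-2.2, dy=-5.2
d^2 = (-2.2)^2 + (-5.2)^2 = 31.88
d = sqrt(31.88) = 5.6462

5.6462


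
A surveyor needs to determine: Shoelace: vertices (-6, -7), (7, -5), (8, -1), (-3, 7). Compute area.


Shoelace sum: ((-6)*(-5) - 7*(-7)) + (7*(-1) - 8*(-5)) + (8*7 - (-3)*(-1)) + ((-3)*(-7) - (-6)*7)
= 228
Area = |228|/2 = 114

114


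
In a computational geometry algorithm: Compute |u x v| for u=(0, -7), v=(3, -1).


|u x v| = |0*(-1) - (-7)*3|
= |0 - (-21)| = 21

21


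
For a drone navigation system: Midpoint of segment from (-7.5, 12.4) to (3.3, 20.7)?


M = (((-7.5)+3.3)/2, (12.4+20.7)/2)
= (-2.1, 16.55)

(-2.1, 16.55)


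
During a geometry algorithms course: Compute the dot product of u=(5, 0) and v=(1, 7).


u . v = u_x*v_x + u_y*v_y = 5*1 + 0*7
= 5 + 0 = 5

5


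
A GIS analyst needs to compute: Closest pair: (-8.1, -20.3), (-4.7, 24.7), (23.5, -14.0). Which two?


d(P0,P1) = 45.1283, d(P0,P2) = 32.2219, d(P1,P2) = 47.8845
Closest: P0 and P2

Closest pair: (-8.1, -20.3) and (23.5, -14.0), distance = 32.2219


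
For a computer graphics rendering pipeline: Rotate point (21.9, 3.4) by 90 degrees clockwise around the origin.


90° CW: (x,y) -> (y, -x)
(21.9,3.4) -> (3.4, -21.9)

(3.4, -21.9)


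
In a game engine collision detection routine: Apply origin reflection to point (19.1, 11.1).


Reflection over origin: (x,y) -> (-x,-y)
(19.1, 11.1) -> (-19.1, -11.1)

(-19.1, -11.1)


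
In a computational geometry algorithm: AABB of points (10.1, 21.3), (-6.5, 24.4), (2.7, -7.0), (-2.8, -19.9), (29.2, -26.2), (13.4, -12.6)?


x range: [-6.5, 29.2]
y range: [-26.2, 24.4]
Bounding box: (-6.5,-26.2) to (29.2,24.4)

(-6.5,-26.2) to (29.2,24.4)


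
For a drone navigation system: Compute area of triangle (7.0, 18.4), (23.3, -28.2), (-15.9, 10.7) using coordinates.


Area = |x_A(y_B-y_C) + x_B(y_C-y_A) + x_C(y_A-y_B)|/2
= |(-272.3) + (-179.41) + (-740.94)|/2
= 1192.65/2 = 596.325

596.325


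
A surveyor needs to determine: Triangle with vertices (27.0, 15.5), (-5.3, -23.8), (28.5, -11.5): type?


Side lengths squared: AB^2=2587.78, BC^2=1293.73, CA^2=731.25
Sorted: [731.25, 1293.73, 2587.78]
By sides: Scalene, By angles: Obtuse

Scalene, Obtuse


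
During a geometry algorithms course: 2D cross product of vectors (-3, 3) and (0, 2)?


u x v = u_x*v_y - u_y*v_x = (-3)*2 - 3*0
= (-6) - 0 = -6

-6


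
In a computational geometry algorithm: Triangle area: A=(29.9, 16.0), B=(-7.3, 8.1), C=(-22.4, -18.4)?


Area = |x_A(y_B-y_C) + x_B(y_C-y_A) + x_C(y_A-y_B)|/2
= |792.35 + 251.12 + (-176.96)|/2
= 866.51/2 = 433.255

433.255


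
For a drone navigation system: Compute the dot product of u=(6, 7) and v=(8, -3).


u . v = u_x*v_x + u_y*v_y = 6*8 + 7*(-3)
= 48 + (-21) = 27

27


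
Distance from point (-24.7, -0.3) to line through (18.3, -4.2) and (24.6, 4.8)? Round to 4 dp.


|cross product| = 411.57
|line direction| = sqrt(120.69) = 10.9859
Distance = 411.57/sqrt(120.69) = 37.4635

37.4635


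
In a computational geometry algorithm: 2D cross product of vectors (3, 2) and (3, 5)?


u x v = u_x*v_y - u_y*v_x = 3*5 - 2*3
= 15 - 6 = 9

9


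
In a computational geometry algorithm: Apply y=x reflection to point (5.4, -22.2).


Reflection over y=x: (x,y) -> (y,x)
(5.4, -22.2) -> (-22.2, 5.4)

(-22.2, 5.4)


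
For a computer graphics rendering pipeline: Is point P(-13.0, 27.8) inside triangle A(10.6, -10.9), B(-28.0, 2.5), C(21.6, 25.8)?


Cross products: AB x AP = -1177.58, BC x BP = 905.38, CA x CP = -1291.82
All same sign? no

No, outside


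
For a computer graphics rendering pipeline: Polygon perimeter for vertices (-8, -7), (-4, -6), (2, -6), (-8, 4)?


Sides: (-8, -7)->(-4, -6): sqrt(17) = 4.123106, (-4, -6)->(2, -6): sqrt(36) = 6, (2, -6)->(-8, 4): sqrt(200) = 14.142136, (-8, 4)->(-8, -7): sqrt(121) = 11
Sum = 35.265242
Perimeter = 35.2652

35.2652


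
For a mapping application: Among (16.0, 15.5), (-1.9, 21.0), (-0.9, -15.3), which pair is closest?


d(P0,P1) = 18.7259, d(P0,P2) = 35.1319, d(P1,P2) = 36.3138
Closest: P0 and P1

Closest pair: (16.0, 15.5) and (-1.9, 21.0), distance = 18.7259


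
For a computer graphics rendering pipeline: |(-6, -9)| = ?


|u| = sqrt((-6)^2 + (-9)^2) = sqrt(117) = 10.8167

10.8167


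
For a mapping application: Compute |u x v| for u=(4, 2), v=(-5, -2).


|u x v| = |4*(-2) - 2*(-5)|
= |(-8) - (-10)| = 2

2


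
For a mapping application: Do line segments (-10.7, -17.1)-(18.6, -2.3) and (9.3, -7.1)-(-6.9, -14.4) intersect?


Cross products: d1=16, d2=-9.87, d3=-3, d4=22.87
d1*d2 < 0 and d3*d4 < 0? yes

Yes, they intersect


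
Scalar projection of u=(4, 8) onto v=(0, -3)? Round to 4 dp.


u.v = -24, |v| = sqrt(9) = 3
Scalar projection = u.v / |v| = -24 / sqrt(9) = -8

-8


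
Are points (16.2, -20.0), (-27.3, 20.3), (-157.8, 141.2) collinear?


Cross product: ((-27.3)-16.2)*(141.2-(-20)) - (20.3-(-20))*((-157.8)-16.2)
= 0

Yes, collinear


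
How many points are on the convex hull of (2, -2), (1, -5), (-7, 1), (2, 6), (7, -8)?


Convex hull vertices (CCW): (-7, 1), (1, -5), (7, -8), (2, 6)
Count = 4

4


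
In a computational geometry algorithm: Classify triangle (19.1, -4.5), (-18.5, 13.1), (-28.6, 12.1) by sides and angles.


Side lengths squared: AB^2=1723.52, BC^2=103.01, CA^2=2550.85
Sorted: [103.01, 1723.52, 2550.85]
By sides: Scalene, By angles: Obtuse

Scalene, Obtuse


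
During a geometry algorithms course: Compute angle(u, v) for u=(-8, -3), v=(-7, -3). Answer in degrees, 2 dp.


u.v = 65, |u| = sqrt(73) = 8.544, |v| = sqrt(58) = 7.6158
cos(theta) = u.v/(|u||v|) = 65/sqrt(4234) = 0.998937
theta = acos(0.998937) = 2.64 degrees

2.64 degrees


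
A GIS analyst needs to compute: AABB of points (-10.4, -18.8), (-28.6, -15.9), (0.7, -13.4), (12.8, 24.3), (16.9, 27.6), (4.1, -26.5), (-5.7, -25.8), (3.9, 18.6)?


x range: [-28.6, 16.9]
y range: [-26.5, 27.6]
Bounding box: (-28.6,-26.5) to (16.9,27.6)

(-28.6,-26.5) to (16.9,27.6)


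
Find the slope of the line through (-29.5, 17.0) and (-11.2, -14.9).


slope = (y2-y1)/(x2-x1) = ((-14.9)-17)/((-11.2)-(-29.5)) = (-31.9)/18.3 = -1.7432

-1.7432


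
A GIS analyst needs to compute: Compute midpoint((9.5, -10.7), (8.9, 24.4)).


M = ((9.5+8.9)/2, ((-10.7)+24.4)/2)
= (9.2, 6.85)

(9.2, 6.85)


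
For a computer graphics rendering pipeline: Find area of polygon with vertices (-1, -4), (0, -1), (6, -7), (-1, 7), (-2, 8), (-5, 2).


Shoelace sum: ((-1)*(-1) - 0*(-4)) + (0*(-7) - 6*(-1)) + (6*7 - (-1)*(-7)) + ((-1)*8 - (-2)*7) + ((-2)*2 - (-5)*8) + ((-5)*(-4) - (-1)*2)
= 106
Area = |106|/2 = 53

53


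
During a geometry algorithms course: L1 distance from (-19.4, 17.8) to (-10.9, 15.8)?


|(-19.4)-(-10.9)| + |17.8-15.8| = 8.5 + 2 = 10.5

10.5


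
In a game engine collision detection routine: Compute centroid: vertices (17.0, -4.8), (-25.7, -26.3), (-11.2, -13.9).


Centroid = ((x_A+x_B+x_C)/3, (y_A+y_B+y_C)/3)
= ((17+(-25.7)+(-11.2))/3, ((-4.8)+(-26.3)+(-13.9))/3)
= (-6.6333, -15)

(-6.6333, -15)


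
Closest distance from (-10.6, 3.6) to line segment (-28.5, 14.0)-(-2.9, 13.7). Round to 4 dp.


Project P onto AB: t = 0.7039 (clamped to [0,1])
Closest point on segment: (-10.4806, 13.7888)
Distance: 10.1895

10.1895


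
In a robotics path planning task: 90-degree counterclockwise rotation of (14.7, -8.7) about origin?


90° CCW: (x,y) -> (-y, x)
(14.7,-8.7) -> (8.7, 14.7)

(8.7, 14.7)


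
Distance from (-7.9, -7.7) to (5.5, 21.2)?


dx=13.4, dy=28.9
d^2 = 13.4^2 + 28.9^2 = 1014.77
d = sqrt(1014.77) = 31.8555

31.8555


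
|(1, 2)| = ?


|u| = sqrt(1^2 + 2^2) = sqrt(5) = 2.2361

2.2361


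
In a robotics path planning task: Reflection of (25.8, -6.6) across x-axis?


Reflection over x-axis: (x,y) -> (x,-y)
(25.8, -6.6) -> (25.8, 6.6)

(25.8, 6.6)


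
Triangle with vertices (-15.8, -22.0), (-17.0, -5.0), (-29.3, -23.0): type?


Side lengths squared: AB^2=290.44, BC^2=475.29, CA^2=183.25
Sorted: [183.25, 290.44, 475.29]
By sides: Scalene, By angles: Obtuse

Scalene, Obtuse


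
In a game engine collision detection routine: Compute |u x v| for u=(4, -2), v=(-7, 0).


|u x v| = |4*0 - (-2)*(-7)|
= |0 - 14| = 14

14


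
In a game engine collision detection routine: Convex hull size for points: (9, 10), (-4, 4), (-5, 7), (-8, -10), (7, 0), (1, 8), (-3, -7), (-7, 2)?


Convex hull vertices (CCW): (-8, -10), (-3, -7), (7, 0), (9, 10), (-5, 7), (-7, 2)
Count = 6

6


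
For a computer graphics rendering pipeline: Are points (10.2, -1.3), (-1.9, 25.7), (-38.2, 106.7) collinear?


Cross product: ((-1.9)-10.2)*(106.7-(-1.3)) - (25.7-(-1.3))*((-38.2)-10.2)
= 0

Yes, collinear


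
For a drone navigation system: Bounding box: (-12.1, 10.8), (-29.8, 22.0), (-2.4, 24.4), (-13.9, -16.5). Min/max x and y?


x range: [-29.8, -2.4]
y range: [-16.5, 24.4]
Bounding box: (-29.8,-16.5) to (-2.4,24.4)

(-29.8,-16.5) to (-2.4,24.4)


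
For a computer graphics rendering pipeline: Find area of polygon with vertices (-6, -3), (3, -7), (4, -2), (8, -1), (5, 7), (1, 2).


Shoelace sum: ((-6)*(-7) - 3*(-3)) + (3*(-2) - 4*(-7)) + (4*(-1) - 8*(-2)) + (8*7 - 5*(-1)) + (5*2 - 1*7) + (1*(-3) - (-6)*2)
= 158
Area = |158|/2 = 79

79


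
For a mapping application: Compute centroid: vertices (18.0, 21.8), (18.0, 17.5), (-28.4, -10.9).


Centroid = ((x_A+x_B+x_C)/3, (y_A+y_B+y_C)/3)
= ((18+18+(-28.4))/3, (21.8+17.5+(-10.9))/3)
= (2.5333, 9.4667)

(2.5333, 9.4667)


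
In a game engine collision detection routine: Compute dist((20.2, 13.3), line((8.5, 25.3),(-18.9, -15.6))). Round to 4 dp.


|cross product| = 807.33
|line direction| = sqrt(2423.57) = 49.2298
Distance = 807.33/sqrt(2423.57) = 16.3992

16.3992


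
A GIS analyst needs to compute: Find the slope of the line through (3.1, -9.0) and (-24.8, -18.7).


slope = (y2-y1)/(x2-x1) = ((-18.7)-(-9))/((-24.8)-3.1) = (-9.7)/(-27.9) = 0.3477

0.3477


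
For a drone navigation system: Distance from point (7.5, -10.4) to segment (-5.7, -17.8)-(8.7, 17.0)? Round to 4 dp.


Project P onto AB: t = 0.3156 (clamped to [0,1])
Closest point on segment: (-1.1558, -6.8183)
Distance: 9.3676

9.3676


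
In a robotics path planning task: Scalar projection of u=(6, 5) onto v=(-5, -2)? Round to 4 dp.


u.v = -40, |v| = sqrt(29) = 5.3852
Scalar projection = u.v / |v| = -40 / sqrt(29) = -7.4278

-7.4278


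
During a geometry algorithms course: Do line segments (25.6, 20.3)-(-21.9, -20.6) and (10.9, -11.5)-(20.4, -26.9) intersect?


Cross products: d1=528.48, d2=-591.57, d3=909.27, d4=2029.32
d1*d2 < 0 and d3*d4 < 0? no

No, they don't intersect


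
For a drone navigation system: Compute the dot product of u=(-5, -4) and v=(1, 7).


u . v = u_x*v_x + u_y*v_y = (-5)*1 + (-4)*7
= (-5) + (-28) = -33

-33


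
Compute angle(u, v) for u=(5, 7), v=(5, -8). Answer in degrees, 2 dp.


u.v = -31, |u| = sqrt(74) = 8.6023, |v| = sqrt(89) = 9.434
cos(theta) = u.v/(|u||v|) = -31/sqrt(6586) = -0.381989
theta = acos(-0.381989) = 112.46 degrees

112.46 degrees


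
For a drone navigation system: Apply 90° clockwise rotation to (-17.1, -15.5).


90° CW: (x,y) -> (y, -x)
(-17.1,-15.5) -> (-15.5, 17.1)

(-15.5, 17.1)


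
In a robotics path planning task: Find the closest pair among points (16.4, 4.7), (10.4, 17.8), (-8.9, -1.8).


d(P0,P1) = 14.4087, d(P0,P2) = 26.1216, d(P1,P2) = 27.5073
Closest: P0 and P1

Closest pair: (16.4, 4.7) and (10.4, 17.8), distance = 14.4087


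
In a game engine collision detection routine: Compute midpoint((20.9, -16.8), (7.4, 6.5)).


M = ((20.9+7.4)/2, ((-16.8)+6.5)/2)
= (14.15, -5.15)

(14.15, -5.15)


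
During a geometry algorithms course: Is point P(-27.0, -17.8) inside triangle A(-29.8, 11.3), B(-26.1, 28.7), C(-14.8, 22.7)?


Cross products: AB x AP = -156.39, BC x BP = -530.85, CA x CP = 468.42
All same sign? no

No, outside


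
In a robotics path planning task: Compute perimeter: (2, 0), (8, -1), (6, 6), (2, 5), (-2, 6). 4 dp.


Sides: (2, 0)->(8, -1): sqrt(37) = 6.082763, (8, -1)->(6, 6): sqrt(53) = 7.28011, (6, 6)->(2, 5): sqrt(17) = 4.123106, (2, 5)->(-2, 6): sqrt(17) = 4.123106, (-2, 6)->(2, 0): sqrt(52) = 7.211103
Sum = 28.820188
Perimeter = 28.8202

28.8202


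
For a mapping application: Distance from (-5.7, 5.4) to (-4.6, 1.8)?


dx=1.1, dy=-3.6
d^2 = 1.1^2 + (-3.6)^2 = 14.17
d = sqrt(14.17) = 3.7643

3.7643


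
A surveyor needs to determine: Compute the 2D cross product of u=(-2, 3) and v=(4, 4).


u x v = u_x*v_y - u_y*v_x = (-2)*4 - 3*4
= (-8) - 12 = -20

-20


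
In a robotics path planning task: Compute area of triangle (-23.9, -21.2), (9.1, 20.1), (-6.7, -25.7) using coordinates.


Area = |x_A(y_B-y_C) + x_B(y_C-y_A) + x_C(y_A-y_B)|/2
= |(-1094.62) + (-40.95) + 276.71|/2
= 858.86/2 = 429.43

429.43


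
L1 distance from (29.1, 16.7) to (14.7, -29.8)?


|29.1-14.7| + |16.7-(-29.8)| = 14.4 + 46.5 = 60.9

60.9


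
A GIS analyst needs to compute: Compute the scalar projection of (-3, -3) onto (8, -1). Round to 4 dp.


u.v = -21, |v| = sqrt(65) = 8.0623
Scalar projection = u.v / |v| = -21 / sqrt(65) = -2.6047

-2.6047


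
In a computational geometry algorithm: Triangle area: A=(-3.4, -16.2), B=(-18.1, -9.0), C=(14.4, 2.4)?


Area = |x_A(y_B-y_C) + x_B(y_C-y_A) + x_C(y_A-y_B)|/2
= |38.76 + (-336.66) + (-103.68)|/2
= 401.58/2 = 200.79

200.79


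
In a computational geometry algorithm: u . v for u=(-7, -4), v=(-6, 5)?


u . v = u_x*v_x + u_y*v_y = (-7)*(-6) + (-4)*5
= 42 + (-20) = 22

22


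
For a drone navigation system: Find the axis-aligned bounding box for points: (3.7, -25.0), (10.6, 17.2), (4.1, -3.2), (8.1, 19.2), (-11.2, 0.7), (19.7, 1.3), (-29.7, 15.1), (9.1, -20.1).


x range: [-29.7, 19.7]
y range: [-25, 19.2]
Bounding box: (-29.7,-25) to (19.7,19.2)

(-29.7,-25) to (19.7,19.2)


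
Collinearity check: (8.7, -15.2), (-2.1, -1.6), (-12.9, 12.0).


Cross product: ((-2.1)-8.7)*(12-(-15.2)) - ((-1.6)-(-15.2))*((-12.9)-8.7)
= 0

Yes, collinear


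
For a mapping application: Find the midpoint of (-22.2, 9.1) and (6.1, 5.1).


M = (((-22.2)+6.1)/2, (9.1+5.1)/2)
= (-8.05, 7.1)

(-8.05, 7.1)


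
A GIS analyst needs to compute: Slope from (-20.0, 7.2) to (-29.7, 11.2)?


slope = (y2-y1)/(x2-x1) = (11.2-7.2)/((-29.7)-(-20)) = 4/(-9.7) = -0.4124

-0.4124


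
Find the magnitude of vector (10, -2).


|u| = sqrt(10^2 + (-2)^2) = sqrt(104) = 10.198

10.198


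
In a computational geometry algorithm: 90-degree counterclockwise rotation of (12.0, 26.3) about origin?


90° CCW: (x,y) -> (-y, x)
(12,26.3) -> (-26.3, 12)

(-26.3, 12)


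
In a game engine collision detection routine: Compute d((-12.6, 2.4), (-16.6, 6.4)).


dx=-4, dy=4
d^2 = (-4)^2 + 4^2 = 32
d = sqrt(32) = 5.6569

5.6569


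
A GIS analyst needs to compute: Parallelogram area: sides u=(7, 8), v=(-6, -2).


|u x v| = |7*(-2) - 8*(-6)|
= |(-14) - (-48)| = 34

34


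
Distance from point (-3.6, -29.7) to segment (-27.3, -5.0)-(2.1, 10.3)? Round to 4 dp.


Project P onto AB: t = 0.2903 (clamped to [0,1])
Closest point on segment: (-18.7654, -0.5585)
Distance: 32.8514

32.8514


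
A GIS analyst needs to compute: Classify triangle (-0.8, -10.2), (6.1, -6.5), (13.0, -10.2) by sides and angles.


Side lengths squared: AB^2=61.3, BC^2=61.3, CA^2=190.44
Sorted: [61.3, 61.3, 190.44]
By sides: Isosceles, By angles: Obtuse

Isosceles, Obtuse


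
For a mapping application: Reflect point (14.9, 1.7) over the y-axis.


Reflection over y-axis: (x,y) -> (-x,y)
(14.9, 1.7) -> (-14.9, 1.7)

(-14.9, 1.7)


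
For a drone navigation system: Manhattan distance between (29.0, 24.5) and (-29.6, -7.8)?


|29-(-29.6)| + |24.5-(-7.8)| = 58.6 + 32.3 = 90.9

90.9


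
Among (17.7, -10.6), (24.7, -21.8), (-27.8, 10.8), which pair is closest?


d(P0,P1) = 13.2076, d(P0,P2) = 50.2813, d(P1,P2) = 61.7981
Closest: P0 and P1

Closest pair: (17.7, -10.6) and (24.7, -21.8), distance = 13.2076


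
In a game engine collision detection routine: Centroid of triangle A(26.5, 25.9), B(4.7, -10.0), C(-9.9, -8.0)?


Centroid = ((x_A+x_B+x_C)/3, (y_A+y_B+y_C)/3)
= ((26.5+4.7+(-9.9))/3, (25.9+(-10)+(-8))/3)
= (7.1, 2.6333)

(7.1, 2.6333)


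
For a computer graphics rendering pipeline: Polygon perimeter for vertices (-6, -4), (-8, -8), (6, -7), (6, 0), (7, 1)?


Sides: (-6, -4)->(-8, -8): sqrt(20) = 4.472136, (-8, -8)->(6, -7): sqrt(197) = 14.035669, (6, -7)->(6, 0): sqrt(49) = 7, (6, 0)->(7, 1): sqrt(2) = 1.414214, (7, 1)->(-6, -4): sqrt(194) = 13.928388
Sum = 40.850407
Perimeter = 40.8504

40.8504


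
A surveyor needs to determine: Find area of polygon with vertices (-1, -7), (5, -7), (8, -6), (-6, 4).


Shoelace sum: ((-1)*(-7) - 5*(-7)) + (5*(-6) - 8*(-7)) + (8*4 - (-6)*(-6)) + ((-6)*(-7) - (-1)*4)
= 110
Area = |110|/2 = 55

55


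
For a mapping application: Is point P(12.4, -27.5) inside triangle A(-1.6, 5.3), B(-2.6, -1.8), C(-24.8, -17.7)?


Cross products: AB x AP = 132.2, BC x BP = 809.04, CA x CP = -1082.96
All same sign? no

No, outside


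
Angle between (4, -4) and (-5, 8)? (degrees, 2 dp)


u.v = -52, |u| = sqrt(32) = 5.6569, |v| = sqrt(89) = 9.434
cos(theta) = u.v/(|u||v|) = -52/sqrt(2848) = -0.974391
theta = acos(-0.974391) = 167.01 degrees

167.01 degrees


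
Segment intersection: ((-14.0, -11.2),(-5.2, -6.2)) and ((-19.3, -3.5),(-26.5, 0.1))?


Cross products: d1=36.36, d2=-31.32, d3=94.26, d4=161.94
d1*d2 < 0 and d3*d4 < 0? no

No, they don't intersect


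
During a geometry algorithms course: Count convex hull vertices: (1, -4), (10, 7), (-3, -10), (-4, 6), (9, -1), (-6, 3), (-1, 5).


Convex hull vertices (CCW): (-6, 3), (-3, -10), (9, -1), (10, 7), (-4, 6)
Count = 5

5


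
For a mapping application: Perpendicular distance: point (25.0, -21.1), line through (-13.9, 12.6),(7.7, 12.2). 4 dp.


|cross product| = 712.36
|line direction| = sqrt(466.72) = 21.6037
Distance = 712.36/sqrt(466.72) = 32.974

32.974


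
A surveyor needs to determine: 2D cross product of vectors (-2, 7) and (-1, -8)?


u x v = u_x*v_y - u_y*v_x = (-2)*(-8) - 7*(-1)
= 16 - (-7) = 23

23


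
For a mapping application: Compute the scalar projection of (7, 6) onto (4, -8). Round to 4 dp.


u.v = -20, |v| = sqrt(80) = 8.9443
Scalar projection = u.v / |v| = -20 / sqrt(80) = -2.2361

-2.2361


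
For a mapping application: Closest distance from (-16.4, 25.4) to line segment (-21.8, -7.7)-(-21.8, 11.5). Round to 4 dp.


Project P onto AB: t = 1 (clamped to [0,1])
Closest point on segment: (-21.8, 11.5)
Distance: 14.9121

14.9121


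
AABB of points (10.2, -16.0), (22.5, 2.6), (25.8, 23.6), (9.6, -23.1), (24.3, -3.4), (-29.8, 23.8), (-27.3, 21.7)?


x range: [-29.8, 25.8]
y range: [-23.1, 23.8]
Bounding box: (-29.8,-23.1) to (25.8,23.8)

(-29.8,-23.1) to (25.8,23.8)


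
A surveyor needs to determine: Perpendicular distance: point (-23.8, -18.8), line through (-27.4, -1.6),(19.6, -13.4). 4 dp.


|cross product| = 765.92
|line direction| = sqrt(2348.24) = 48.4586
Distance = 765.92/sqrt(2348.24) = 15.8056

15.8056


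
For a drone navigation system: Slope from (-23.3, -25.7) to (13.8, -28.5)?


slope = (y2-y1)/(x2-x1) = ((-28.5)-(-25.7))/(13.8-(-23.3)) = (-2.8)/37.1 = -0.0755

-0.0755


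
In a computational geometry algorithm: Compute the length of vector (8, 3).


|u| = sqrt(8^2 + 3^2) = sqrt(73) = 8.544

8.544


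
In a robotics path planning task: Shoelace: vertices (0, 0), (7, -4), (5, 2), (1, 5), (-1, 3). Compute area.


Shoelace sum: (0*(-4) - 7*0) + (7*2 - 5*(-4)) + (5*5 - 1*2) + (1*3 - (-1)*5) + ((-1)*0 - 0*3)
= 65
Area = |65|/2 = 32.5

32.5


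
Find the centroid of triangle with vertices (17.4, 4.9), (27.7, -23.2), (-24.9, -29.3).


Centroid = ((x_A+x_B+x_C)/3, (y_A+y_B+y_C)/3)
= ((17.4+27.7+(-24.9))/3, (4.9+(-23.2)+(-29.3))/3)
= (6.7333, -15.8667)

(6.7333, -15.8667)


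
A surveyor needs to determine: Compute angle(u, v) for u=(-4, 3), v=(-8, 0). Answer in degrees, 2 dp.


u.v = 32, |u| = sqrt(25) = 5, |v| = sqrt(64) = 8
cos(theta) = u.v/(|u||v|) = 32/sqrt(1600) = 0.8
theta = acos(0.8) = 36.87 degrees

36.87 degrees


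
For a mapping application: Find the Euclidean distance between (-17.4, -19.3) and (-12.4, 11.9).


dx=5, dy=31.2
d^2 = 5^2 + 31.2^2 = 998.44
d = sqrt(998.44) = 31.5981

31.5981


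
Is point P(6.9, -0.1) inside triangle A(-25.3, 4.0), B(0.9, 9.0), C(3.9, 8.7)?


Cross products: AB x AP = -268.42, BC x BP = -25.5, CA x CP = 271.06
All same sign? no

No, outside


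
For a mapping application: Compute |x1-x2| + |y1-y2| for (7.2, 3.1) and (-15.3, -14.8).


|7.2-(-15.3)| + |3.1-(-14.8)| = 22.5 + 17.9 = 40.4

40.4


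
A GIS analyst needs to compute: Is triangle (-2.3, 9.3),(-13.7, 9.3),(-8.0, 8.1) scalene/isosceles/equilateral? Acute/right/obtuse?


Side lengths squared: AB^2=129.96, BC^2=33.93, CA^2=33.93
Sorted: [33.93, 33.93, 129.96]
By sides: Isosceles, By angles: Obtuse

Isosceles, Obtuse


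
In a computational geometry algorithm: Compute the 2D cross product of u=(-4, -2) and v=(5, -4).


u x v = u_x*v_y - u_y*v_x = (-4)*(-4) - (-2)*5
= 16 - (-10) = 26

26


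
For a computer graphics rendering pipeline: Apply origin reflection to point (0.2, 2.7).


Reflection over origin: (x,y) -> (-x,-y)
(0.2, 2.7) -> (-0.2, -2.7)

(-0.2, -2.7)


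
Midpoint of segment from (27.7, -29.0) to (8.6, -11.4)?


M = ((27.7+8.6)/2, ((-29)+(-11.4))/2)
= (18.15, -20.2)

(18.15, -20.2)


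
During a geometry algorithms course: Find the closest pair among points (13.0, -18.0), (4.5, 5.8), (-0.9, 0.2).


d(P0,P1) = 25.2723, d(P0,P2) = 22.9009, d(P1,P2) = 7.7795
Closest: P1 and P2

Closest pair: (4.5, 5.8) and (-0.9, 0.2), distance = 7.7795


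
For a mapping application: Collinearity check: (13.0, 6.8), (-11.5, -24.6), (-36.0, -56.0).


Cross product: ((-11.5)-13)*((-56)-6.8) - ((-24.6)-6.8)*((-36)-13)
= 0

Yes, collinear


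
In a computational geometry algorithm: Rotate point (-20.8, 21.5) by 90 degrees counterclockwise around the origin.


90° CCW: (x,y) -> (-y, x)
(-20.8,21.5) -> (-21.5, -20.8)

(-21.5, -20.8)


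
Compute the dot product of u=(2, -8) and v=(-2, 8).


u . v = u_x*v_x + u_y*v_y = 2*(-2) + (-8)*8
= (-4) + (-64) = -68

-68


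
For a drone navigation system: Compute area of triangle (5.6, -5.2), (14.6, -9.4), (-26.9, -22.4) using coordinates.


Area = |x_A(y_B-y_C) + x_B(y_C-y_A) + x_C(y_A-y_B)|/2
= |72.8 + (-251.12) + (-112.98)|/2
= 291.3/2 = 145.65

145.65


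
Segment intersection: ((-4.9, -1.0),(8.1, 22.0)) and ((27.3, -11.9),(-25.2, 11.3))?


Cross products: d1=174.79, d2=-1334.31, d3=-882.3, d4=626.8
d1*d2 < 0 and d3*d4 < 0? yes

Yes, they intersect


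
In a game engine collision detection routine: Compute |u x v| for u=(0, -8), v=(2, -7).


|u x v| = |0*(-7) - (-8)*2|
= |0 - (-16)| = 16

16


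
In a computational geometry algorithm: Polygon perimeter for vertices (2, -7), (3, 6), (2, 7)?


Sides: (2, -7)->(3, 6): sqrt(170) = 13.038405, (3, 6)->(2, 7): sqrt(2) = 1.414214, (2, 7)->(2, -7): sqrt(196) = 14
Sum = 28.452619
Perimeter = 28.4526

28.4526


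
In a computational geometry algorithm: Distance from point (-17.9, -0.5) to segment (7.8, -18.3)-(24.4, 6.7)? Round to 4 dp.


Project P onto AB: t = 0.0204 (clamped to [0,1])
Closest point on segment: (8.1388, -17.7898)
Distance: 31.2563

31.2563


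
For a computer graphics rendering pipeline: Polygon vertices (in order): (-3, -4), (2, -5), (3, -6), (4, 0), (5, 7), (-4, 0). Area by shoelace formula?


Shoelace sum: ((-3)*(-5) - 2*(-4)) + (2*(-6) - 3*(-5)) + (3*0 - 4*(-6)) + (4*7 - 5*0) + (5*0 - (-4)*7) + ((-4)*(-4) - (-3)*0)
= 122
Area = |122|/2 = 61

61


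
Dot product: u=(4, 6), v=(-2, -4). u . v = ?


u . v = u_x*v_x + u_y*v_y = 4*(-2) + 6*(-4)
= (-8) + (-24) = -32

-32


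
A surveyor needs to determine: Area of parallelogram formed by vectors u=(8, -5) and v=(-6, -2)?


|u x v| = |8*(-2) - (-5)*(-6)|
= |(-16) - 30| = 46

46


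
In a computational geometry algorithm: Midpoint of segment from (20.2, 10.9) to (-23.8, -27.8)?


M = ((20.2+(-23.8))/2, (10.9+(-27.8))/2)
= (-1.8, -8.45)

(-1.8, -8.45)


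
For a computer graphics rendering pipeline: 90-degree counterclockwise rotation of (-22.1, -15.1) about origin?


90° CCW: (x,y) -> (-y, x)
(-22.1,-15.1) -> (15.1, -22.1)

(15.1, -22.1)


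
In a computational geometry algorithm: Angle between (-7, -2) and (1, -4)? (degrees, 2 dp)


u.v = 1, |u| = sqrt(53) = 7.2801, |v| = sqrt(17) = 4.1231
cos(theta) = u.v/(|u||v|) = 1/sqrt(901) = 0.033315
theta = acos(0.033315) = 88.09 degrees

88.09 degrees


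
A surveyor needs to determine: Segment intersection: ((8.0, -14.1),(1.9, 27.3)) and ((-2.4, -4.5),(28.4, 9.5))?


Cross products: d1=-441.28, d2=919.24, d3=372, d4=-988.52
d1*d2 < 0 and d3*d4 < 0? yes

Yes, they intersect


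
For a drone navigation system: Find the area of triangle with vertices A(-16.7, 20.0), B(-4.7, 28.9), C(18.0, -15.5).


Area = |x_A(y_B-y_C) + x_B(y_C-y_A) + x_C(y_A-y_B)|/2
= |(-741.48) + 166.85 + (-160.2)|/2
= 734.83/2 = 367.415

367.415


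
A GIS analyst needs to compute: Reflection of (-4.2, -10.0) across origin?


Reflection over origin: (x,y) -> (-x,-y)
(-4.2, -10) -> (4.2, 10)

(4.2, 10)


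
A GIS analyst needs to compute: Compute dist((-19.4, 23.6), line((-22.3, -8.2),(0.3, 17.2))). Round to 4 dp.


|cross product| = 645.02
|line direction| = sqrt(1155.92) = 33.9988
Distance = 645.02/sqrt(1155.92) = 18.9718

18.9718


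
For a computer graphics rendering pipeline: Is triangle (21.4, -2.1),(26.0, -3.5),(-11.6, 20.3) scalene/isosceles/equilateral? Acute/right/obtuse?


Side lengths squared: AB^2=23.12, BC^2=1980.2, CA^2=1590.76
Sorted: [23.12, 1590.76, 1980.2]
By sides: Scalene, By angles: Obtuse

Scalene, Obtuse


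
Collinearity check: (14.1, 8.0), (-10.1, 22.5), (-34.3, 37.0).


Cross product: ((-10.1)-14.1)*(37-8) - (22.5-8)*((-34.3)-14.1)
= 0

Yes, collinear


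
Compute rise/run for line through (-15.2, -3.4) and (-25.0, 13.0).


slope = (y2-y1)/(x2-x1) = (13-(-3.4))/((-25)-(-15.2)) = 16.4/(-9.8) = -1.6735

-1.6735


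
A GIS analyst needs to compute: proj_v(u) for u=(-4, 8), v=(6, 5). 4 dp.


u.v = 16, |v| = sqrt(61) = 7.8102
Scalar projection = u.v / |v| = 16 / sqrt(61) = 2.0486

2.0486


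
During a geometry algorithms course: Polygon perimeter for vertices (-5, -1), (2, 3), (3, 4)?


Sides: (-5, -1)->(2, 3): sqrt(65) = 8.062258, (2, 3)->(3, 4): sqrt(2) = 1.414214, (3, 4)->(-5, -1): sqrt(89) = 9.433981
Sum = 18.910453
Perimeter = 18.9105

18.9105


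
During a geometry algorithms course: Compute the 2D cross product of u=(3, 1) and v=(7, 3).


u x v = u_x*v_y - u_y*v_x = 3*3 - 1*7
= 9 - 7 = 2

2


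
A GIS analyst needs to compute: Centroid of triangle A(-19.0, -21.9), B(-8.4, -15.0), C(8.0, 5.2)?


Centroid = ((x_A+x_B+x_C)/3, (y_A+y_B+y_C)/3)
= (((-19)+(-8.4)+8)/3, ((-21.9)+(-15)+5.2)/3)
= (-6.4667, -10.5667)

(-6.4667, -10.5667)


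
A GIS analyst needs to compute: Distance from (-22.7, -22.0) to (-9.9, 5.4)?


dx=12.8, dy=27.4
d^2 = 12.8^2 + 27.4^2 = 914.6
d = sqrt(914.6) = 30.2424

30.2424


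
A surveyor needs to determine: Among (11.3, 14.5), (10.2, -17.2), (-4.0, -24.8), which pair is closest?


d(P0,P1) = 31.7191, d(P0,P2) = 42.1732, d(P1,P2) = 16.1059
Closest: P1 and P2

Closest pair: (10.2, -17.2) and (-4.0, -24.8), distance = 16.1059


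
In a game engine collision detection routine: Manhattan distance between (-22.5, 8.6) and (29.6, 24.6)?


|(-22.5)-29.6| + |8.6-24.6| = 52.1 + 16 = 68.1

68.1


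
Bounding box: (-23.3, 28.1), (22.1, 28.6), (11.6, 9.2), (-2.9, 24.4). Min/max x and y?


x range: [-23.3, 22.1]
y range: [9.2, 28.6]
Bounding box: (-23.3,9.2) to (22.1,28.6)

(-23.3,9.2) to (22.1,28.6)


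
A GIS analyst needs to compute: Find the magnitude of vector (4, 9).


|u| = sqrt(4^2 + 9^2) = sqrt(97) = 9.8489

9.8489


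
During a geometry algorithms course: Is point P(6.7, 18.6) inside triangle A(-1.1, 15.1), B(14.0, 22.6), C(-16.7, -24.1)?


Cross products: AB x AP = -5.65, BC x BP = -218.11, CA x CP = -251.16
All same sign? yes

Yes, inside


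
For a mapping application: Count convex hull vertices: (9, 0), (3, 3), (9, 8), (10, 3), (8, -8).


Convex hull vertices (CCW): (3, 3), (8, -8), (10, 3), (9, 8)
Count = 4

4


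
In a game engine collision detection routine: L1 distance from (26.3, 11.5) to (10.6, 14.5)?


|26.3-10.6| + |11.5-14.5| = 15.7 + 3 = 18.7

18.7


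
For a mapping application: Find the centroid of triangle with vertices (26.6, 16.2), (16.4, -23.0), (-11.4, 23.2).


Centroid = ((x_A+x_B+x_C)/3, (y_A+y_B+y_C)/3)
= ((26.6+16.4+(-11.4))/3, (16.2+(-23)+23.2)/3)
= (10.5333, 5.4667)

(10.5333, 5.4667)


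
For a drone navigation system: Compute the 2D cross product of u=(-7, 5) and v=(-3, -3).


u x v = u_x*v_y - u_y*v_x = (-7)*(-3) - 5*(-3)
= 21 - (-15) = 36

36


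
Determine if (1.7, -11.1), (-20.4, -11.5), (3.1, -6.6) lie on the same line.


Cross product: ((-20.4)-1.7)*((-6.6)-(-11.1)) - ((-11.5)-(-11.1))*(3.1-1.7)
= -98.89

No, not collinear


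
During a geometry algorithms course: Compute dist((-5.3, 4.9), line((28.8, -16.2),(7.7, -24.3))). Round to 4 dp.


|cross product| = 721.42
|line direction| = sqrt(510.82) = 22.6013
Distance = 721.42/sqrt(510.82) = 31.9194

31.9194


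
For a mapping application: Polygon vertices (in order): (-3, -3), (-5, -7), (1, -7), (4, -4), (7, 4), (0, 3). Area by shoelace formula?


Shoelace sum: ((-3)*(-7) - (-5)*(-3)) + ((-5)*(-7) - 1*(-7)) + (1*(-4) - 4*(-7)) + (4*4 - 7*(-4)) + (7*3 - 0*4) + (0*(-3) - (-3)*3)
= 146
Area = |146|/2 = 73

73


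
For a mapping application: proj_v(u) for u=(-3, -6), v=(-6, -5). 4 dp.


u.v = 48, |v| = sqrt(61) = 7.8102
Scalar projection = u.v / |v| = 48 / sqrt(61) = 6.1458

6.1458
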